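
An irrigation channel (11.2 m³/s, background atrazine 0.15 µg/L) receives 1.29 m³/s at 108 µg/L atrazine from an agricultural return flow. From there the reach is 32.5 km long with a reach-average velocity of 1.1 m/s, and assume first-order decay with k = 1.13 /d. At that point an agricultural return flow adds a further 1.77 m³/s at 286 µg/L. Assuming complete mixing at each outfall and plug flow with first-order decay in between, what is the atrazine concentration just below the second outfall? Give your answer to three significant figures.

42.2 µg/L

Flow-weighted average: C = (11.20·0.1500 + 1.290·108.0) / 12.49 = 141.0/12.49 = 11.29 µg/L; combined flow 12.49 m³/s.
Travel time t = 32.5·1000 / 1.1 = 29550 s = 8.207 h.
Applying C = C₀e^(−kt): 11.29 × 0.6795 = 7.671 µg/L.
At the second outfall, C = (12.49·7.671 + 1.770·286.0) / (12.49 + 1.770) = 42.22 µg/L.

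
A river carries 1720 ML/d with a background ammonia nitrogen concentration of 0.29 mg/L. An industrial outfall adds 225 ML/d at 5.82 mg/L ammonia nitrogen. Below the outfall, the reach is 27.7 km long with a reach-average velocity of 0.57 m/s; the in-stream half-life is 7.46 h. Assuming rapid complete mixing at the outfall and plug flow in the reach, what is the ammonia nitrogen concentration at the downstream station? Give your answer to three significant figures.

Flow-weighted average: C = (1720·0.2900 + 225.0·5.820) / 1945 = 1808/1945 = 0.9297 mg/L.
Travel time t = 27.7·1000 / 0.57 = 48600 s = 13.50 h.
Half-life 7.46 h → k = ln 2 / 7.46 = 0.09292 h⁻¹ = 2.230 d⁻¹.
First-order decay: C = 0.9297·exp(−k·t) = 0.9297·0.2853 = 0.2652 mg/L.

0.265 mg/L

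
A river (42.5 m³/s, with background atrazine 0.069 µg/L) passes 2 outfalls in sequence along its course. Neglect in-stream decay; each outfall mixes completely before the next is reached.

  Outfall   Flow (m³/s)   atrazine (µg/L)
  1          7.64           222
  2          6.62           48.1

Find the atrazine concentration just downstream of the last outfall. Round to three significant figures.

After outfall 1: Q = 42.50 + 7.640 = 50.14 m³/s; C = (42.50·0.06900 + 7.640·222.0)/50.14 = 33.89 µg/L.
After outfall 2: Q = 50.14 + 6.620 = 56.76 m³/s; C = (50.14·33.89 + 6.620·48.10)/56.76 = 35.54 µg/L.

35.5 µg/L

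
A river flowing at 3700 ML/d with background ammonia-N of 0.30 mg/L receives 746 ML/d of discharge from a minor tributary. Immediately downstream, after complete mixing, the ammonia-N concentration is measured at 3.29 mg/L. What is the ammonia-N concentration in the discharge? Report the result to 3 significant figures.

Mass balance: 3700·0.3000 + 746.0·Cₑ = 4446·3.290
→ Cₑ = (4446·3.290 − 3700·0.3000) / 746.0 = 18.12 mg/L.

18.1 mg/L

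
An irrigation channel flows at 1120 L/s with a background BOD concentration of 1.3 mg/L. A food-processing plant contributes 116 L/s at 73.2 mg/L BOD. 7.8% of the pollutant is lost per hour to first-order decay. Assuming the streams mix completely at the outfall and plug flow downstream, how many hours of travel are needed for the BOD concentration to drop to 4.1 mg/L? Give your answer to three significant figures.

Mixed concentration C = ΣQC/ΣQ = (1120·1.300 + 116.0·73.20) / 1236 = 9947/1236 = 8.048 mg/L.
7.8%/h lost → k = −ln(1 − 0.078) = 0.08121 h⁻¹.
8.048·exp(−k·t) = 4.1 → t = ln(8.048/4.1)/k = 29900 s = 8.305 h.

8.30 h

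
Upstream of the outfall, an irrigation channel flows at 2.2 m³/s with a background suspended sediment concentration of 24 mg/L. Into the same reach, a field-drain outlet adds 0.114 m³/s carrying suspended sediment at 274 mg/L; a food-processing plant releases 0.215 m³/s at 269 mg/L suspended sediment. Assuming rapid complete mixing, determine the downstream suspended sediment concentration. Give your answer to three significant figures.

Mass balance: C = (2.200·24.00 + 0.1140·274.0 + 0.2150·269.0) / 2.529 = 141.9/2.529 = 56.10 mg/L.

56.1 mg/L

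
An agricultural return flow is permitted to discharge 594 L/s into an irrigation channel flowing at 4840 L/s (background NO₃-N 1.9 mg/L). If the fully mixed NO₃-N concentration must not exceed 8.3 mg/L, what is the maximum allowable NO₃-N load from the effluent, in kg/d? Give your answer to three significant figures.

3100 kg/d

Mass balance at the limit: 4840·1.900 + 594.0·Cₑ = 5434·8.3 → Cₑ = 60.45 mg/L.
594.0 L/s = 0.5940 m³/s. Load = 0.5940 m³/s × 60.45 g/m³ × 86 400 s/d = 3102 kg/d.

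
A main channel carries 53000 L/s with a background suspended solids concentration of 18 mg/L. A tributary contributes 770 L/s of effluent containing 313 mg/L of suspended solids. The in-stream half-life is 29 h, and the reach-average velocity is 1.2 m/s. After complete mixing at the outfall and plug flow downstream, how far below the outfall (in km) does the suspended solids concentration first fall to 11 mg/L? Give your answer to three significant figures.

127 km

Mass balance: C = (53000·18.00 + 770.0·313.0) / 53770 = 1195000/53770 = 22.22 mg/L.
Half-life 29 h → k = ln 2 / 29 = 0.02390 h⁻¹ = 0.5736 d⁻¹.
Set 22.22·exp(−k·t) = 11 → t = ln(22.22/11)/k = 105900 s = 29.42 h.
Distance = v·t = 1.2·105900 = 127100 m = 127.1 km.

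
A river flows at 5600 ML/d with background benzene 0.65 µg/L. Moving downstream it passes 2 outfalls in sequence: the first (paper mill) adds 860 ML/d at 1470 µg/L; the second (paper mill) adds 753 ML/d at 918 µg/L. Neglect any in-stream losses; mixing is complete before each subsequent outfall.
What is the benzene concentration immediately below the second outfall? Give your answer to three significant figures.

272 µg/L

Outfall 1: combined Q = 6460 ML/d; C = (5600·0.6500 + 860.0·1470)/6460 = 196.3 µg/L.
Outfall 2: combined Q = 7213 ML/d; C = (6460·196.3 + 753.0·918.0)/7213 = 271.6 µg/L.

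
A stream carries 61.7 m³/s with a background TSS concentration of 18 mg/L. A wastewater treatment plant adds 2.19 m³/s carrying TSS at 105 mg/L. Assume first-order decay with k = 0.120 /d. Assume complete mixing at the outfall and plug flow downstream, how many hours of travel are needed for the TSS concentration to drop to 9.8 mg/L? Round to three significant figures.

Conservation of mass: C = (61.70·18.00 + 2.190·105.0) / 63.89 = 1341/63.89 = 20.98 mg/L.
20.98·exp(−k·t) = 9.8 → t = ln(20.98/9.8)/k = 548100 s = 152.3 h.

152 h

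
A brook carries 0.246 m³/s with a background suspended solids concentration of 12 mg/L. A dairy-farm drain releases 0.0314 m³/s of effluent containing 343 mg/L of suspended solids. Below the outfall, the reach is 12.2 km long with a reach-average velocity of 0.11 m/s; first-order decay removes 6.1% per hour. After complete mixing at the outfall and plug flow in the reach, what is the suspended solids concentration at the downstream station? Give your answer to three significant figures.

7.12 mg/L

Conservation of mass: C = (0.2460·12.00 + 0.03140·343.0) / 0.2774 = 13.72/0.2774 = 49.47 mg/L.
Travel time t = 12.2·1000 / 0.11 = 110900 s = 30.81 h.
6.1%/h lost → k = −ln(1 − 0.061) = 0.06294 h⁻¹.
Decay over the reach: 49.47·exp(−kt) = 49.47·0.1438 = 7.115 mg/L.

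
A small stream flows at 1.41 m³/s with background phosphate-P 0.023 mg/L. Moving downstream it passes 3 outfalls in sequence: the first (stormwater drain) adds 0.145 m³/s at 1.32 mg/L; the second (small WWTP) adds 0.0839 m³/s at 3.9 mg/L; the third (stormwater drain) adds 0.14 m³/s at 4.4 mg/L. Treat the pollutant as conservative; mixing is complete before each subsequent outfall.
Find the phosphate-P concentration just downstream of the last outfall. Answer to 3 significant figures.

After outfall 1: Q = 1.410 + 0.1450 = 1.555 m³/s; C = (1.410·0.02300 + 0.1450·1.320)/1.555 = 0.1439 mg/L.
After outfall 2: Q = 1.555 + 0.08390 = 1.639 m³/s; C = (1.555·0.1439 + 0.08390·3.900)/1.639 = 0.3362 mg/L.
After outfall 3: Q = 1.639 + 0.1400 = 1.779 m³/s; C = (1.639·0.3362 + 0.1400·4.400)/1.779 = 0.6560 mg/L.

0.656 mg/L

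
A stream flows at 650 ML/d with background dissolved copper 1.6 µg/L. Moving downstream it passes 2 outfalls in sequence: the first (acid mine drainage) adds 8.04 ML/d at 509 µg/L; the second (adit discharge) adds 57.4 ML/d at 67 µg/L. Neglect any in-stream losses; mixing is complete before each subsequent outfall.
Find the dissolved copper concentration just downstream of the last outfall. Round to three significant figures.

12.5 µg/L

Below outfall 1: Q → 658.0 ML/d, C = (650.0·1.600 + 8.040·509.0)/658.0 = 7.799 µg/L.
Below outfall 2: Q → 715.4 ML/d, C = (658.0·7.799 + 57.40·67.00)/715.4 = 12.55 µg/L.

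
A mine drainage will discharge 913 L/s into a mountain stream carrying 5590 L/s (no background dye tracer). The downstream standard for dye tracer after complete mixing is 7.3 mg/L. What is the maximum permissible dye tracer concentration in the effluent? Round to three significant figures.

At the limit, (Qr·Cr + Qe·Cₑ)/(Qr + Qe) = 7.3:
Cₑ = (6503·7.3 − 5590·0) / 913.0 = 52.00 mg/L.

52.0 mg/L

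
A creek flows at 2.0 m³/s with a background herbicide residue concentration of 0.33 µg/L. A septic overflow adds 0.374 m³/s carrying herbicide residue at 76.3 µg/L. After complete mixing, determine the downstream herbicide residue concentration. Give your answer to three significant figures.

Mass balance: C = (2.000·0.3300 + 0.3740·76.30) / 2.374 = 29.20/2.374 = 12.30 µg/L.

12.3 µg/L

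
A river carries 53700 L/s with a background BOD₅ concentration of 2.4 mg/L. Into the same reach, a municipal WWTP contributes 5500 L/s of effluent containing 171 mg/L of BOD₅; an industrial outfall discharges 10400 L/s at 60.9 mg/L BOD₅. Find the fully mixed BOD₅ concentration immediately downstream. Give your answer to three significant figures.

24.5 mg/L

Flow-weighted average: C = (53700·2.400 + 5500·171.0 + 10400·60.90) / 69600 = 1703000/69600 = 24.46 mg/L.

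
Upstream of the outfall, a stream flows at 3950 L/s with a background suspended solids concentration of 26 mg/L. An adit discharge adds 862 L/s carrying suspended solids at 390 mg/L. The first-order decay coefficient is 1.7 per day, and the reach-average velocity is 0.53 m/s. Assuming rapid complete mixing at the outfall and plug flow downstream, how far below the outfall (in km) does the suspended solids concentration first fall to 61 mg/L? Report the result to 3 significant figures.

Mass balance: C = (3950·26.00 + 862.0·390.0) / 4812 = 438900/4812 = 91.21 mg/L.
Set 91.21·exp(−k·t) = 61 → t = ln(91.21/61)/k = 20440 s = 5.679 h.
Distance = v·t = 0.53·20440 = 10830 m = 10.83 km.

10.8 km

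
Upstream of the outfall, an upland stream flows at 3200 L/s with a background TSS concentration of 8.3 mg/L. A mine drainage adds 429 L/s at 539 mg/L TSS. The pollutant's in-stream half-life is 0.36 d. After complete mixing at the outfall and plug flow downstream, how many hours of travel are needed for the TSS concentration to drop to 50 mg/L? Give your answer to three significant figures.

4.38 h

Mass balance: C = (3200·8.300 + 429.0·539.0) / 3629 = 257800/3629 = 71.04 mg/L.
Half-life 0.36 d → k = ln 2 / 0.36 = 1.925 d⁻¹.
71.04·exp(−k·t) = 50 → t = ln(71.04/50)/k = 15760 s = 4.377 h.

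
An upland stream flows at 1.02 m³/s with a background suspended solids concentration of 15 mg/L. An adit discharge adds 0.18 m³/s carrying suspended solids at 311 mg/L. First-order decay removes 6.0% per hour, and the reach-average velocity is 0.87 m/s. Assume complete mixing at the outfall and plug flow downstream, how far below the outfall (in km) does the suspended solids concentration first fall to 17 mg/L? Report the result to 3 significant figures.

Mass balance: C = (1.020·15.00 + 0.1800·311.0) / 1.200 = 71.28/1.200 = 59.40 mg/L.
6.0%/h lost → k = −ln(1 − 0.06) = 0.06188 h⁻¹.
Set 59.40·exp(−k·t) = 17 → t = ln(59.40/17)/k = 72790 s = 20.22 h.
Distance = v·t = 0.87·72790 = 63330 m = 63.33 km.

63.3 km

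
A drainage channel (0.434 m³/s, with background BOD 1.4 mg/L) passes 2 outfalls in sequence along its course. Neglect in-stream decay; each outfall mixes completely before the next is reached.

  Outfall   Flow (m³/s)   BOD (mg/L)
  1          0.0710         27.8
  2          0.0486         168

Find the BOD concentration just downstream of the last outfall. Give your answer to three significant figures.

Below outfall 1: Q → 0.5050 m³/s, C = (0.4340·1.400 + 0.07100·27.80)/0.5050 = 5.112 mg/L.
Below outfall 2: Q → 0.5536 m³/s, C = (0.5050·5.112 + 0.04860·168.0)/0.5536 = 19.41 mg/L.

19.4 mg/L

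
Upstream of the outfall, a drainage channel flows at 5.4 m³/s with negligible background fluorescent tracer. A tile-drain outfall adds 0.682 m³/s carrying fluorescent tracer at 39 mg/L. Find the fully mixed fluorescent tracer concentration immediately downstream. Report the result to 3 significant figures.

4.37 mg/L

Flow-weighted average: C = (5.400·0 + 0.6820·39.00) / 6.082 = 26.60/6.082 = 4.373 mg/L.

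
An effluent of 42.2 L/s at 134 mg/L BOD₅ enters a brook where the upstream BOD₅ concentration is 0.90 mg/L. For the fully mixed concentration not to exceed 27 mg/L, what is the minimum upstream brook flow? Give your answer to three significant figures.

Set C_mix = 27: (Q·0.9000 + 42.20·134.0) / (Q + 42.20) = 27
→ Q = 42.20·(134.0 − 27)/(27 − 0.9000) = 173.0 L/s.

173 L/s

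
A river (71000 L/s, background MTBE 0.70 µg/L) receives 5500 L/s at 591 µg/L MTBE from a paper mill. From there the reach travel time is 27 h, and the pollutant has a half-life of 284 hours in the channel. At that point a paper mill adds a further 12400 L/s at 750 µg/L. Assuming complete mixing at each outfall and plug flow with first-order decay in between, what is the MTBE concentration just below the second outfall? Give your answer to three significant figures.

Conservation of mass: C = (71000·0.7000 + 5500·591.0) / 76500 = 3300000/76500 = 43.14 µg/L; combined flow 76500 L/s.
Half-life 284 h → k = ln 2 / 284 = 0.002441 h⁻¹ = 0.05858 d⁻¹.
Applying C = C₀e^(−kt): 43.14 × 0.9362 = 40.39 µg/L.
Second outfall: C = (76500·40.39 + 12400·750.0)/88900 = 139.4 µg/L.

139 µg/L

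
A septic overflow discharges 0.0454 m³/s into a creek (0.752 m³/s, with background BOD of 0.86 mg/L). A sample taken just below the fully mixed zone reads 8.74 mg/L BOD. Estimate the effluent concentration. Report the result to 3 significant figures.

Mass balance: 0.7520·0.8600 + 0.04540·Cₑ = 0.7974·8.740
→ Cₑ = (0.7974·8.740 − 0.7520·0.8600) / 0.04540 = 139.3 mg/L.

139 mg/L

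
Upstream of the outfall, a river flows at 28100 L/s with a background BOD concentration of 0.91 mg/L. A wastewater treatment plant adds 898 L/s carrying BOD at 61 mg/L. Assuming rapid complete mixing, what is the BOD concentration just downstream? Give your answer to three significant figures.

Mixed concentration C = ΣQC/ΣQ = (28100·0.9100 + 898.0·61.00) / 29000 = 80350/29000 = 2.771 mg/L.

2.77 mg/L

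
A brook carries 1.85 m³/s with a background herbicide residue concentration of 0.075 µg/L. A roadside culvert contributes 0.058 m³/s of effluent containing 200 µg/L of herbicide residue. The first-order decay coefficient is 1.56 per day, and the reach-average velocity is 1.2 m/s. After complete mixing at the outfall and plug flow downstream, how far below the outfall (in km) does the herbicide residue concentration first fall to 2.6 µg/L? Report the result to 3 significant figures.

57.2 km

Flow-weighted average: C = (1.850·0.07500 + 0.05800·200.0) / 1.908 = 11.74/1.908 = 6.152 µg/L.
Set 6.152·exp(−k·t) = 2.6 → t = ln(6.152/2.6)/k = 47700 s = 13.25 h.
Distance = v·t = 1.2·47700 = 57250 m = 57.25 km.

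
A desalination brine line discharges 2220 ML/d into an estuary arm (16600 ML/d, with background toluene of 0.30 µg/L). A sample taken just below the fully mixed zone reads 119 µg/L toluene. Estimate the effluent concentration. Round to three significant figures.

1010 µg/L

Mass balance: 16600·0.3000 + 2220·Cₑ = 18820·119.0
→ Cₑ = (18820·119.0 − 16600·0.3000) / 2220 = 1007 µg/L.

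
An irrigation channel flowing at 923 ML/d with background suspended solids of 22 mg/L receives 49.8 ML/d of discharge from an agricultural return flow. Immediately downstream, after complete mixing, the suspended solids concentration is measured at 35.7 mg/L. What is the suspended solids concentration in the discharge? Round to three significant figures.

Mass balance: 923.0·22.00 + 49.80·Cₑ = 972.8·35.70
→ Cₑ = (972.8·35.70 − 923.0·22.00) / 49.80 = 289.6 mg/L.

290 mg/L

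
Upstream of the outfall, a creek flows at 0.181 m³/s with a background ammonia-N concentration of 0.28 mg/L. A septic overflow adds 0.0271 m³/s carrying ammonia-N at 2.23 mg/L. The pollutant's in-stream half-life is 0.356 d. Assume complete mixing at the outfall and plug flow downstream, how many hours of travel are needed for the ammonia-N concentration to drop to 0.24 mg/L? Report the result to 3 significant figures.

Mixed concentration C = ΣQC/ΣQ = (0.1810·0.2800 + 0.02710·2.230) / 0.2081 = 0.1111/0.2081 = 0.5339 mg/L.
Half-life 0.356 d → k = ln 2 / 0.356 = 1.947 d⁻¹.
0.5339·exp(−k·t) = 0.24 → t = ln(0.5339/0.24)/k = 35480 s = 9.857 h.

9.86 h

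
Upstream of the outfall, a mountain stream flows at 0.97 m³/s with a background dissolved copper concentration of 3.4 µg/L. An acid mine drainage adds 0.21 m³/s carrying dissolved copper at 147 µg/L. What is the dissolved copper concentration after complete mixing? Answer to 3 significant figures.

29.0 µg/L

Flow-weighted average: C = (0.9700·3.400 + 0.2100·147.0) / 1.180 = 34.17/1.180 = 28.96 µg/L.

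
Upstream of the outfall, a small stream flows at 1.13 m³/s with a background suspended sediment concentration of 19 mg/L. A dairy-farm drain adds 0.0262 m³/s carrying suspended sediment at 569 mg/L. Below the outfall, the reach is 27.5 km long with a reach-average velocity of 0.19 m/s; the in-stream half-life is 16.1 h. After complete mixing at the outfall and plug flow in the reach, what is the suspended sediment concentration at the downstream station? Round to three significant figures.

5.57 mg/L

Mixed concentration C = ΣQC/ΣQ = (1.130·19.00 + 0.02620·569.0) / 1.156 = 36.38/1.156 = 31.46 mg/L.
Travel time t = 27.5·1000 / 0.19 = 144700 s = 40.20 h.
Half-life 16.1 h → k = ln 2 / 16.1 = 0.04305 h⁻¹ = 1.033 d⁻¹.
After decay, C = 31.46 × e^(−kt) = 31.46 × 0.1771 = 5.573 mg/L.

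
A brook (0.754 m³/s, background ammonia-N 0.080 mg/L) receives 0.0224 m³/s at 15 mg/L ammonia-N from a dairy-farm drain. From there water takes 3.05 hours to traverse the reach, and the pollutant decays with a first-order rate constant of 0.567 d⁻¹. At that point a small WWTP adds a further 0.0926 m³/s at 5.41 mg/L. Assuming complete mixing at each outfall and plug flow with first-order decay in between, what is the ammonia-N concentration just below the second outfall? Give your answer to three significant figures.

1.00 mg/L

Conservation of mass: C = (0.7540·0.08000 + 0.02240·15.00) / 0.7764 = 0.3963/0.7764 = 0.5105 mg/L; combined flow 0.7764 m³/s.
Decay over the reach: 0.5105·exp(−kt) = 0.5105·0.9305 = 0.4750 mg/L.
At the second outfall, C = (0.7764·0.4750 + 0.09260·5.410) / (0.7764 + 0.09260) = 1.001 mg/L.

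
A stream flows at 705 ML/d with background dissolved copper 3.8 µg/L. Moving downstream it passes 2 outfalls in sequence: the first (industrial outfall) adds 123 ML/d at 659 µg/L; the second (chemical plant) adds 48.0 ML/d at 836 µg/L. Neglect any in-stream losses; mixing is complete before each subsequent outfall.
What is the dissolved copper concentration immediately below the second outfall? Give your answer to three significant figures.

141 µg/L

After outfall 1: Q = 705.0 + 123.0 = 828.0 ML/d; C = (705.0·3.800 + 123.0·659.0)/828.0 = 101.1 µg/L.
After outfall 2: Q = 828.0 + 48.00 = 876.0 ML/d; C = (828.0·101.1 + 48.00·836.0)/876.0 = 141.4 µg/L.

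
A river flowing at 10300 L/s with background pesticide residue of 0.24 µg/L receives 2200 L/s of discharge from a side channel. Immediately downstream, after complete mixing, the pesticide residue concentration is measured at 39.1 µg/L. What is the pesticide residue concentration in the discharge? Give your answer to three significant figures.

Mass balance: 10300·0.2400 + 2200·Cₑ = 12500·39.10
→ Cₑ = (12500·39.10 − 10300·0.2400) / 2200 = 221.0 µg/L.

221 µg/L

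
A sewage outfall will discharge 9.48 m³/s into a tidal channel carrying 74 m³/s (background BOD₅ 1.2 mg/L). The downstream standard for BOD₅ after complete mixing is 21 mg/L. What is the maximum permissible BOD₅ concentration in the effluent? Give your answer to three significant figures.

176 mg/L

At the limit, (Qr·Cr + Qe·Cₑ)/(Qr + Qe) = 21:
Cₑ = (83.48·21 − 74.00·1.200) / 9.480 = 175.6 mg/L.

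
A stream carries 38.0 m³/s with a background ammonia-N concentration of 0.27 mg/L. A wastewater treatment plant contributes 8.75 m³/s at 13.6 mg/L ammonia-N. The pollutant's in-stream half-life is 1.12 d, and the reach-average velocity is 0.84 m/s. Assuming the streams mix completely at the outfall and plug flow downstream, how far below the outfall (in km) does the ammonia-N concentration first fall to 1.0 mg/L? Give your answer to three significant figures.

119 km

After mixing, C = (38.00·0.2700 + 8.750·13.60) / 46.75 = 129.3/46.75 = 2.765 mg/L.
Half-life 1.12 d → k = ln 2 / 1.12 = 0.6189 d⁻¹.
Set 2.765·exp(−k·t) = 1.0 → t = ln(2.765/1.0)/k = 142000 s = 39.44 h.
Distance = v·t = 0.84·142000 = 119300 m = 119.3 km.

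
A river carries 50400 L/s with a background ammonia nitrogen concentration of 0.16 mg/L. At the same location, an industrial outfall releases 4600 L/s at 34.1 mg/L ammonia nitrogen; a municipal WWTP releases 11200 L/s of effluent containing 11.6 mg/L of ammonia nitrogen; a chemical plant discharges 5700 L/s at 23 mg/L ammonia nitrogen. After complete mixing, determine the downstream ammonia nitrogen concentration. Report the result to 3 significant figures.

5.92 mg/L

After mixing, C = (50400·0.1600 + 4600·34.10 + 11200·11.60 + 5700·23.00) / 71900 = 425900/71900 = 5.924 mg/L.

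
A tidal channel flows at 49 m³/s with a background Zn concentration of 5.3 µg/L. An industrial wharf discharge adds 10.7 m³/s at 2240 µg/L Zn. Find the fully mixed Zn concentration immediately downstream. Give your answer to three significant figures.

406 µg/L

Mass balance: C = (49.00·5.300 + 10.70·2240) / 59.70 = 24230/59.70 = 405.8 µg/L.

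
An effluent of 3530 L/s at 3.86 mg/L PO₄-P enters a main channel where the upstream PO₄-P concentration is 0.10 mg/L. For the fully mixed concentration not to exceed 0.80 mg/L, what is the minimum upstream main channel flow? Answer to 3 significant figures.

Set C_mix = 0.80: (Q·0.1000 + 3530·3.860) / (Q + 3530) = 0.80
→ Q = 3530·(3.860 − 0.80)/(0.80 − 0.1000) = 15430 L/s.

15400 L/s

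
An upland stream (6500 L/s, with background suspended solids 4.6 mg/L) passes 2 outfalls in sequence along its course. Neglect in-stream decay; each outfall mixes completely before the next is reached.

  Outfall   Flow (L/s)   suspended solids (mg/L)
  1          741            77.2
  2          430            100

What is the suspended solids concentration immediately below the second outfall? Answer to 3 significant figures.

Below outfall 1: Q → 7241 L/s, C = (6500·4.600 + 741.0·77.20)/7241 = 12.03 mg/L.
Below outfall 2: Q → 7671 L/s, C = (7241·12.03 + 430.0·100.0)/7671 = 16.96 mg/L.

17.0 mg/L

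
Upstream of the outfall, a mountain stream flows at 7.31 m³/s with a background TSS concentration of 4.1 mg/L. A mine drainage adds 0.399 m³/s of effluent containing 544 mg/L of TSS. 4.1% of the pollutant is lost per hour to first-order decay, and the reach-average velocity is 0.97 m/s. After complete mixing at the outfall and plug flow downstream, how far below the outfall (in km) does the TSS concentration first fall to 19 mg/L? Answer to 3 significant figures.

After mixing, C = (7.310·4.100 + 0.3990·544.0) / 7.709 = 247.0/7.709 = 32.04 mg/L.
4.1%/h lost → k = −ln(1 − 0.041) = 0.04186 h⁻¹.
Set 32.04·exp(−k·t) = 19 → t = ln(32.04/19)/k = 44950 s = 12.48 h.
Distance = v·t = 0.97·44950 = 43600 m = 43.60 km.

43.6 km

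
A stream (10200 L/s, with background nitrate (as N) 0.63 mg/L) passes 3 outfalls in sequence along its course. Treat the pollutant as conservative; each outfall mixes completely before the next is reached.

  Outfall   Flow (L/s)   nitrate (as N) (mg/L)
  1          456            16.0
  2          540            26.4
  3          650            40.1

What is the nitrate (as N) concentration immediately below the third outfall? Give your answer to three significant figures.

Outfall 1: combined Q = 10660 L/s; C = (10200·0.6300 + 456.0·16.00)/10660 = 1.288 mg/L.
Outfall 2: combined Q = 11200 L/s; C = (10660·1.288 + 540.0·26.40)/11200 = 2.499 mg/L.
Outfall 3: combined Q = 11850 L/s; C = (11200·2.499 + 650.0·40.10)/11850 = 4.562 mg/L.

4.56 mg/L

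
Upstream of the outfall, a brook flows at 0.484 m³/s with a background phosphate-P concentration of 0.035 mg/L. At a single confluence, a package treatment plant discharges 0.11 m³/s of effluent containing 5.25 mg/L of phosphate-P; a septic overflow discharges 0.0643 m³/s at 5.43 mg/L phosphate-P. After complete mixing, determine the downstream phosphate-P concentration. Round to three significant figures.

Conservation of mass: C = (0.4840·0.03500 + 0.1100·5.250 + 0.06430·5.430) / 0.6583 = 0.9436/0.6583 = 1.433 mg/L.

1.43 mg/L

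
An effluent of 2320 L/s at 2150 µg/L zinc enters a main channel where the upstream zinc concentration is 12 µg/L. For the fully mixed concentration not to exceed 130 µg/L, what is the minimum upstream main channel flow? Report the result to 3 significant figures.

Set C_mix = 130: (Q·12.00 + 2320·2150) / (Q + 2320) = 130
→ Q = 2320·(2150 − 130)/(130 − 12.00) = 39720 L/s.

39700 L/s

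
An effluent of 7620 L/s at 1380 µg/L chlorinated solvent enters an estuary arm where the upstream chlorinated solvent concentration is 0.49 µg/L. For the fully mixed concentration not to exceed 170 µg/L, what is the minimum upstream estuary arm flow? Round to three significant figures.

Set C_mix = 170: (Q·0.4900 + 7620·1380) / (Q + 7620) = 170
→ Q = 7620·(1380 − 170)/(170 − 0.4900) = 54390 L/s.

54400 L/s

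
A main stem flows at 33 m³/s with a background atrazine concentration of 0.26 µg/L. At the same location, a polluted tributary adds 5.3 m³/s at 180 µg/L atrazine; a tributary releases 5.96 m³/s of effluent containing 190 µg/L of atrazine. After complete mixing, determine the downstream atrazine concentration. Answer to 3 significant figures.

Conservation of mass: C = (33.00·0.2600 + 5.300·180.0 + 5.960·190.0) / 44.26 = 2095/44.26 = 47.33 µg/L.

47.3 µg/L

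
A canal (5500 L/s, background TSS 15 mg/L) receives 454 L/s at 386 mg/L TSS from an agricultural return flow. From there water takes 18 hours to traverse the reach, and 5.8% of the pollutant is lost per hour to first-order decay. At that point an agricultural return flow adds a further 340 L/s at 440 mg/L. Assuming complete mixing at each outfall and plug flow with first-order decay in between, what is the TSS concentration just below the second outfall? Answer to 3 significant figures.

37.7 mg/L

Conservation of mass: C = (5500·15.00 + 454.0·386.0) / 5954 = 257700/5954 = 43.29 mg/L; combined flow 5954 L/s.
5.8%/h lost → k = −ln(1 − 0.058) = 0.05975 h⁻¹.
After decay, C = 43.29 × e^(−kt) = 43.29 × 0.3411 = 14.77 mg/L.
Second outfall: C = (5954·14.77 + 340.0·440.0)/6294 = 37.74 mg/L.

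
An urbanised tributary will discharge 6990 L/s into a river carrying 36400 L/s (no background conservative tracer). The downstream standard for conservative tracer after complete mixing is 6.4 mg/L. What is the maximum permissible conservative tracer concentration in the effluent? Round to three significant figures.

39.7 mg/L

At the limit, (Qr·Cr + Qe·Cₑ)/(Qr + Qe) = 6.4:
Cₑ = (43390·6.4 − 36400·0) / 6990 = 39.73 mg/L.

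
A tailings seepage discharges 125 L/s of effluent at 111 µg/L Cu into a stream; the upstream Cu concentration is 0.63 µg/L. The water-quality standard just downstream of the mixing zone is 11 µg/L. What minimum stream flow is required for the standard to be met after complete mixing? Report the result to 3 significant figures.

1210 L/s

Set C_mix = 11: (Q·0.6300 + 125.0·111.0) / (Q + 125.0) = 11
→ Q = 125.0·(111.0 − 11)/(11 − 0.6300) = 1205 L/s.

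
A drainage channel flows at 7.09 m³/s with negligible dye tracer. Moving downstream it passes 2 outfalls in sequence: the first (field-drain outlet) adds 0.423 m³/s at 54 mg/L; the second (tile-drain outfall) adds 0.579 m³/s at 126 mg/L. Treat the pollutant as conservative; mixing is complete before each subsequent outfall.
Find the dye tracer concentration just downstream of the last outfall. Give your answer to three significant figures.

11.8 mg/L

Outfall 1: combined Q = 7.513 m³/s; C = (7.090·0 + 0.4230·54.00)/7.513 = 3.040 mg/L.
Outfall 2: combined Q = 8.092 m³/s; C = (7.513·3.040 + 0.5790·126.0)/8.092 = 11.84 mg/L.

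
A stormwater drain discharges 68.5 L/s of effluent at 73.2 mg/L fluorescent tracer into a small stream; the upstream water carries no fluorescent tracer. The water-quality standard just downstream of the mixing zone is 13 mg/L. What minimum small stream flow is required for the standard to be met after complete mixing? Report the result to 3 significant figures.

Set C_mix = 13: (Q·0 + 68.50·73.20) / (Q + 68.50) = 13
→ Q = 68.50·(73.20 − 13)/(13 − 0) = 317.2 L/s.

317 L/s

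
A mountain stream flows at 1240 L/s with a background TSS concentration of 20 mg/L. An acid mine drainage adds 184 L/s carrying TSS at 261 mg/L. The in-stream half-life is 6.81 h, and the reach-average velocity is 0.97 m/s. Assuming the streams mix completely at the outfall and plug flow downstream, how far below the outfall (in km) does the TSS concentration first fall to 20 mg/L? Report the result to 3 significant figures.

Flow-weighted average: C = (1240·20.00 + 184.0·261.0) / 1424 = 72820/1424 = 51.14 mg/L.
Half-life 6.81 h → k = ln 2 / 6.81 = 0.1018 h⁻¹ = 2.443 d⁻¹.
Set 51.14·exp(−k·t) = 20 → t = ln(51.14/20)/k = 33210 s = 9.224 h.
Distance = v·t = 0.97·33210 = 32210 m = 32.21 km.

32.2 km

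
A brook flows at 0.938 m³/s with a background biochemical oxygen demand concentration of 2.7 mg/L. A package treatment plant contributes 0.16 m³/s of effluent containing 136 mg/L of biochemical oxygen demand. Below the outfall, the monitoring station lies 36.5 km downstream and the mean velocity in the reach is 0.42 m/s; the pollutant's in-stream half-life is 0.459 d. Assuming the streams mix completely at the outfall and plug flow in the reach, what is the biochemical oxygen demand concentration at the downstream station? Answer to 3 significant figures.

Conservation of mass: C = (0.9380·2.700 + 0.1600·136.0) / 1.098 = 24.29/1.098 = 22.12 mg/L.
Travel time t = 36.5·1000 / 0.42 = 86900 s = 24.14 h.
Half-life 0.459 d → k = ln 2 / 0.459 = 1.510 d⁻¹.
After decay, C = 22.12 × e^(−kt) = 22.12 × 0.2189 = 4.844 mg/L.

4.84 mg/L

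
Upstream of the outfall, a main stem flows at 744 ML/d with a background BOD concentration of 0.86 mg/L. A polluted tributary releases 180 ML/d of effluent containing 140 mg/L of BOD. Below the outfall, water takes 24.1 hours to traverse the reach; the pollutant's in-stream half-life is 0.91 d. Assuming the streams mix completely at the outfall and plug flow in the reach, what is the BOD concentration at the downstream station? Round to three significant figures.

Flow-weighted average: C = (744.0·0.8600 + 180.0·140.0) / 924.0 = 25840/924.0 = 27.97 mg/L.
Half-life 0.91 d → k = ln 2 / 0.91 = 0.7617 d⁻¹.
Applying C = C₀e^(−kt): 27.97 × 0.4654 = 13.01 mg/L.

13.0 mg/L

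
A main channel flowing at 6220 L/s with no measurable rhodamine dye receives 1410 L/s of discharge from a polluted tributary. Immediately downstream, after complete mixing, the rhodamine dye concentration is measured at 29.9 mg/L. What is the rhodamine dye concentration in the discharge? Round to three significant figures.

Mass balance: 6220·0 + 1410·Cₑ = 7630·29.90
→ Cₑ = (7630·29.90 − 6220·0) / 1410 = 161.8 mg/L.

162 mg/L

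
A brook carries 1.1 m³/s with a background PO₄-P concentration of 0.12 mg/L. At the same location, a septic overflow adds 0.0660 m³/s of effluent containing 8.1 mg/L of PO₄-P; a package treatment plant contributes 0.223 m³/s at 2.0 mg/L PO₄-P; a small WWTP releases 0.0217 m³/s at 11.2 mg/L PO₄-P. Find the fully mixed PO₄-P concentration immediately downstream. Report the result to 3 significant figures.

0.961 mg/L

Mass balance: C = (1.100·0.1200 + 0.06600·8.100 + 0.2230·2.000 + 0.02170·11.20) / 1.411 = 1.356/1.411 = 0.9610 mg/L.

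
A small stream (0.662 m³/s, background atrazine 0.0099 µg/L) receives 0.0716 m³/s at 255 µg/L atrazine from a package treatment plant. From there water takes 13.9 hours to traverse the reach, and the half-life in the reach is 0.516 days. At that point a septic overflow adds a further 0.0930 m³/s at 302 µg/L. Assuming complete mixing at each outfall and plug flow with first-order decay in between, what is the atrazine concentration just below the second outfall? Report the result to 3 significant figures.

44.1 µg/L

After mixing, C = (0.6620·0.009900 + 0.07160·255.0) / 0.7336 = 18.26/0.7336 = 24.90 µg/L; combined flow 0.7336 m³/s.
Half-life 0.516 d → k = ln 2 / 0.516 = 1.343 d⁻¹.
First-order decay: C = 24.90·exp(−k·t) = 24.90·0.4593 = 11.44 µg/L.
Second outfall: C = (0.7336·11.44 + 0.09300·302.0)/0.8266 = 44.13 µg/L.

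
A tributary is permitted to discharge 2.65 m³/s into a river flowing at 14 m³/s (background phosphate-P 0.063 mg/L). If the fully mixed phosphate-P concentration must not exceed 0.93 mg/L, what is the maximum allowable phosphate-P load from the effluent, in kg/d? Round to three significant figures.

1260 kg/d

Mass balance at the limit: 14.00·0.06300 + 2.650·Cₑ = 16.65·0.93 → Cₑ = 5.510 mg/L.
Load = 2.650 m³/s × 5.510 g/m³ × 86 400 s/d = 1262 kg/d.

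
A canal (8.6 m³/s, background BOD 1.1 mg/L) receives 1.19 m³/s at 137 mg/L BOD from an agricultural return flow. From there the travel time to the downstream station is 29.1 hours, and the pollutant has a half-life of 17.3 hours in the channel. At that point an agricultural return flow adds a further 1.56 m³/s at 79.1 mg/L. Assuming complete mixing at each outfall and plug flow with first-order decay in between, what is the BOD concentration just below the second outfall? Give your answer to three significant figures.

Conservation of mass: C = (8.600·1.100 + 1.190·137.0) / 9.790 = 172.5/9.790 = 17.62 mg/L; combined flow 9.790 m³/s.
Half-life 17.3 h → k = ln 2 / 17.3 = 0.04007 h⁻¹ = 0.9616 d⁻¹.
First-order decay: C = 17.62·exp(−k·t) = 17.62·0.3116 = 5.491 mg/L.
Second outfall: C = (9.790·5.491 + 1.560·79.10)/11.35 = 15.61 mg/L.

15.6 mg/L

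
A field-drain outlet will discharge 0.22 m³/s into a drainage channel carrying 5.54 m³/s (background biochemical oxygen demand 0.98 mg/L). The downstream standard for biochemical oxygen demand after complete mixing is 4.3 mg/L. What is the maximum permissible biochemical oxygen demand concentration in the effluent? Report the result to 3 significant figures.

At the limit, (Qr·Cr + Qe·Cₑ)/(Qr + Qe) = 4.3:
Cₑ = (5.760·4.3 − 5.540·0.9800) / 0.2200 = 87.90 mg/L.

87.9 mg/L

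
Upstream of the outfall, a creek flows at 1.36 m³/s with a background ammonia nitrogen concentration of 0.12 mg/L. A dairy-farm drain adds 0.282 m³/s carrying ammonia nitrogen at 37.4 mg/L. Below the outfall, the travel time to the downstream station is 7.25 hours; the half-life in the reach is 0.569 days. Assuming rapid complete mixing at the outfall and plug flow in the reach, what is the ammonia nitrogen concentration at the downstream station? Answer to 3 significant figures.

Conservation of mass: C = (1.360·0.1200 + 0.2820·37.40) / 1.642 = 10.71/1.642 = 6.523 mg/L.
Half-life 0.569 d → k = ln 2 / 0.569 = 1.218 d⁻¹.
First-order decay: C = 6.523·exp(−k·t) = 6.523·0.6921 = 4.514 mg/L.

4.51 mg/L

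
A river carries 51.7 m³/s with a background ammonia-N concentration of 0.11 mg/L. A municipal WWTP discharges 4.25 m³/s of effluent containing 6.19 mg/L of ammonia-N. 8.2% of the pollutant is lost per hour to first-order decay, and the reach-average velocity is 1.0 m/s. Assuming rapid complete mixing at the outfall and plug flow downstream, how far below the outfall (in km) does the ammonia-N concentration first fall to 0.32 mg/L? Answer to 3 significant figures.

24.4 km

Mass balance: C = (51.70·0.1100 + 4.250·6.190) / 55.95 = 31.99/55.95 = 0.5718 mg/L.
8.2%/h lost → k = −ln(1 − 0.082) = 0.08556 h⁻¹.
Set 0.5718·exp(−k·t) = 0.32 → t = ln(0.5718/0.32)/k = 24430 s = 6.785 h.
Distance = v·t = 1.0·24430 = 24430 m = 24.43 km.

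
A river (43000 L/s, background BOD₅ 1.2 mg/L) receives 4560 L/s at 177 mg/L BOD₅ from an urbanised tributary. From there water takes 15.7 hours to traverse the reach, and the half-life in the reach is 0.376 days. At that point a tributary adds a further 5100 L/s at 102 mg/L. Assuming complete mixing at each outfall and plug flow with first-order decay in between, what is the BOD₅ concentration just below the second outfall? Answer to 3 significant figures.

Conservation of mass: C = (43000·1.200 + 4560·177.0) / 47560 = 858700/47560 = 18.06 mg/L; combined flow 47560 L/s.
Half-life 0.376 d → k = ln 2 / 0.376 = 1.843 d⁻¹.
First-order decay: C = 18.06·exp(−k·t) = 18.06·0.2994 = 5.406 mg/L.
At the second outfall, C = (47560·5.406 + 5100·102.0) / (47560 + 5100) = 14.76 mg/L.

14.8 mg/L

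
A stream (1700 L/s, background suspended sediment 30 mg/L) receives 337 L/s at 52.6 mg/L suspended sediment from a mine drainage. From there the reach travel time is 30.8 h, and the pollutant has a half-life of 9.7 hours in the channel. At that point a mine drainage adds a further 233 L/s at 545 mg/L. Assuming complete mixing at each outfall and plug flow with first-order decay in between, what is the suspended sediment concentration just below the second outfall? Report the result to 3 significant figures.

59.3 mg/L

Mixed concentration C = ΣQC/ΣQ = (1700·30.00 + 337.0·52.60) / 2037 = 68730/2037 = 33.74 mg/L; combined flow 2037 L/s.
Half-life 9.7 h → k = ln 2 / 9.7 = 0.07146 h⁻¹ = 1.715 d⁻¹.
Decay over the reach: 33.74·exp(−kt) = 33.74·0.1107 = 3.735 mg/L.
At the second outfall, C = (2037·3.735 + 233.0·545.0) / (2037 + 233.0) = 59.29 mg/L.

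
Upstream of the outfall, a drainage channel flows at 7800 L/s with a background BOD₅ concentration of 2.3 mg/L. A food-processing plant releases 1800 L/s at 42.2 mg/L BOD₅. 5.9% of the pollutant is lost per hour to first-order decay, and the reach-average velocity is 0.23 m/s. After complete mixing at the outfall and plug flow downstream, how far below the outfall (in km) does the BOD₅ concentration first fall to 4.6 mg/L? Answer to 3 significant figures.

10.3 km

Mass balance: C = (7800·2.300 + 1800·42.20) / 9600 = 93900/9600 = 9.781 mg/L.
5.9%/h lost → k = −ln(1 − 0.059) = 0.06081 h⁻¹.
Set 9.781·exp(−k·t) = 4.6 → t = ln(9.781/4.6)/k = 44660 s = 12.41 h.
Distance = v·t = 0.23·44660 = 10270 m = 10.27 km.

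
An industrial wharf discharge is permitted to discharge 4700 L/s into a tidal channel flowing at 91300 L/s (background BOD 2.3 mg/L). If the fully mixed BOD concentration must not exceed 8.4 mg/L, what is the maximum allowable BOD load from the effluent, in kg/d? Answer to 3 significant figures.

51500 kg/d

Mass balance at the limit: 91300·2.300 + 4700·Cₑ = 96000·8.4 → Cₑ = 126.9 mg/L.
4700 L/s = 4.700 m³/s. Load = 4.700 m³/s × 126.9 g/m³ × 86 400 s/d = 51530 kg/d.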